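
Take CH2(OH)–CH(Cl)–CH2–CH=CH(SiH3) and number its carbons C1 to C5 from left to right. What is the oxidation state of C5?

Each bond to a more electronegative atom (O, N, halogen) counts +1, each bond to a less electronegative atom (H, metal, B, Si) counts −1, and each C–C bond counts 0.
C5 has a double bond to C (2×0 = 0), one bond to Si (-1), one bond to H (-1).
Oxidation state = 0 − 1 − 1 = -2.

-2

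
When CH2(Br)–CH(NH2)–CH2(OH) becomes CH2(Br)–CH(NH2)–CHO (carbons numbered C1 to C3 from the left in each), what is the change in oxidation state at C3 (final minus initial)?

Before: C3 has 1 bond to C, 2 bonds to H, 1 bond to O → oxidation state -1.
After: C3 has 1 bond to C, 1 bond to H, 2 bonds to O → oxidation state +1.
Δ = +1 − (-1) = +2, so this is an oxidation at C3.

+2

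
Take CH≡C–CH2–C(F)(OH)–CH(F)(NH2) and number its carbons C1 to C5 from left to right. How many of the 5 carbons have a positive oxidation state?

2

Assign +1 per bond to O/N/halogen, −1 per bond to H or an electropositive element, and 0 per bond to carbon. Tallying each carbon:
C1: 3C, 1H → 0 − 1 = -1
C2: 4C → 0 = 0
C3: 2C, 2H → 0 − 2 = -2
C4: 2C, 1O, 1F → 0 + 1 + 1 = +2
C5: 1C, 1H, 1N, 1F → 0 − 1 + 1 + 1 = +1
2 carbons (C4, C5) meet the condition.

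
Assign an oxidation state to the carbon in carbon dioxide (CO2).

Each bond to a more electronegative atom (O, N, halogen) counts +1, each bond to a less electronegative atom (H, metal, B, Si) counts −1, and each C–C bond counts 0.
The carbon has a double bond to O (2×+1 = +2), a double bond to O (2×+1 = +2).
Oxidation state = +2 + 2 = +4.

+4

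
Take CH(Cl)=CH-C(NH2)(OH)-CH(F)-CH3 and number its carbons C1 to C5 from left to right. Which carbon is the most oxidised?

Tallying each carbon's bonds:
C1: 2C, 1H, 1Cl → 0 − 1 + 1 = 0
C2: 3C, 1H → 0 − 1 = -1
C3: 2C, 1O, 1N → 0 + 1 + 1 = +2
C4: 2C, 1H, 1F → 0 − 1 + 1 = 0
C5: 1C, 3H → 0 − 3 = -3
The most oxidised carbon is C3 at +2.

C3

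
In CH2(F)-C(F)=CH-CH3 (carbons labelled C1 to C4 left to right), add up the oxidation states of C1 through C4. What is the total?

Tallying each carbon's bonds:
C1: 1C, 2H, 1F → 0 − 2 + 1 = -1
C2: 3C, 1F → 0 + 1 = +1
C3: 3C, 1H → 0 − 1 = -1
C4: 1C, 3H → 0 − 3 = -3
Sum = -1 + 1 − 1 − 3 = -4.

-4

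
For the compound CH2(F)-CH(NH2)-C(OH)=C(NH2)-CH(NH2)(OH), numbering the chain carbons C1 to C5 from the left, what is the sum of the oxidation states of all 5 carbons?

+2

Tallying each carbon's bonds:
C1: 1C, 2H, 1F → 0 − 2 + 1 = -1
C2: 2C, 1H, 1N → 0 − 1 + 1 = 0
C3: 3C, 1O → 0 + 1 = +1
C4: 3C, 1N → 0 + 1 = +1
C5: 1C, 1H, 1O, 1N → 0 − 1 + 1 + 1 = +1
Sum = -1 + 0 + 1 + 1 + 1 = +2.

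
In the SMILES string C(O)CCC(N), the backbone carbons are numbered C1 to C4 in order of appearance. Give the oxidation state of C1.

Count +1 for every bond to an atom more electronegative than carbon and −1 for every bond to one less electronegative; C–C bonds are 0.
C1 has one bond to C (0), one bond to O (+1), one bond to H (-1), one bond to H (-1).
Oxidation state = 0 + 1 − 1 − 1 = -1.

-1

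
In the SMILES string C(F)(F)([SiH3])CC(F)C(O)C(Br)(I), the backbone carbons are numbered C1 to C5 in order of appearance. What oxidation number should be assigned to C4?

0

C4 has one bond to C (0), one bond to C (0), one bond to H (-1), one bond to O (+1).
Oxidation state = 0 + 0 − 1 + 1 = 0.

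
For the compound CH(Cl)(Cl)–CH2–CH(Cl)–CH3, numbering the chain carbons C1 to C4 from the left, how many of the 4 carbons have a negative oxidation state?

Each bond to a more electronegative atom (O, N, halogen) counts +1, each bond to a less electronegative atom (H, metal, B, Si) counts −1, and each C–C bond counts 0. Tallying each carbon:
C1: 1C, 1H, 2Cl → 0 − 1 + 2 = +1
C2: 2C, 2H → 0 − 2 = -2
C3: 2C, 1H, 1Cl → 0 − 1 + 1 = 0
C4: 1C, 3H → 0 − 3 = -3
2 carbons (C2, C4) meet the condition.

2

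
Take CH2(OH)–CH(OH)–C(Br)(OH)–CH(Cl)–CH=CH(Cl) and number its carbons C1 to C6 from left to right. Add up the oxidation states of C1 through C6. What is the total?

0

Count +1 for every bond to an atom more electronegative than carbon and −1 for every bond to one less electronegative; C–C bonds are 0. Tallying each carbon:
C1: 1C, 2H, 1O → 0 − 2 + 1 = -1
C2: 2C, 1H, 1O → 0 − 1 + 1 = 0
C3: 2C, 1O, 1Br → 0 + 1 + 1 = +2
C4: 2C, 1H, 1Cl → 0 − 1 + 1 = 0
C5: 3C, 1H → 0 − 1 = -1
C6: 2C, 1H, 1Cl → 0 − 1 + 1 = 0
Sum = -1 + 0 + 2 + 0 − 1 + 0 = 0.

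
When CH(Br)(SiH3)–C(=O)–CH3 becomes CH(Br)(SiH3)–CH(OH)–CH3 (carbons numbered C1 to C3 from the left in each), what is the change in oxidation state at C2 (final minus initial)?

Before: C2 has 2 bonds to C, 2 bonds to O → oxidation state +2.
After: C2 has 2 bonds to C, 1 bond to H, 1 bond to O → oxidation state 0.
Δ = 0 − (+2) = -2, so this is a reduction at C2.

-2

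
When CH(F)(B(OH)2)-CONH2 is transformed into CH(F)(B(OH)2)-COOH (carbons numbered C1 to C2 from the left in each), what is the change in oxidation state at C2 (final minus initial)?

0

Before: C2 has 1 bond to C, 2 bonds to O, 1 bond to N → oxidation state +3.
After: C2 has 1 bond to C, 3 bonds to O → oxidation state +3.
Δ = +3 − (+3) = 0, so no net redox change at C2.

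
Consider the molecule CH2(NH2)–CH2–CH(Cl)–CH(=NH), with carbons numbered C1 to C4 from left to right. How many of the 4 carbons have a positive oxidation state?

Assign +1 per bond to O/N/halogen, −1 per bond to H or an electropositive element, and 0 per bond to carbon. Tallying each carbon:
C1: 1C, 2H, 1N → 0 − 2 + 1 = -1
C2: 2C, 2H → 0 − 2 = -2
C3: 2C, 1H, 1Cl → 0 − 1 + 1 = 0
C4: 1C, 1H, 2N → 0 − 1 + 2 = +1
1 carbon (C4) meets the condition.

1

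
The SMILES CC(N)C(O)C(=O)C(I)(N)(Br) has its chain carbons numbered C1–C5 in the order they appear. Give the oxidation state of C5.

+3

Count +1 for every bond to an atom more electronegative than carbon and −1 for every bond to one less electronegative; C–C bonds are 0.
C5 has one bond to C (0), one bond to I (+1), one bond to N (+1), one bond to Br (+1).
Oxidation state = 0 + 1 + 1 + 1 = +3.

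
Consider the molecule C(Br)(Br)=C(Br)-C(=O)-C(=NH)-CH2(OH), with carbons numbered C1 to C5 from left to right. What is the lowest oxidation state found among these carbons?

Bonds to more-electronegative neighbours contribute +1 each, bonds to H or metals contribute −1 each, and C–C bonds contribute 0. Tallying each carbon:
C1: 2C, 2Br → 0 + 2 = +2
C2: 3C, 1Br → 0 + 1 = +1
C3: 2C, 2O → 0 + 2 = +2
C4: 2C, 2N → 0 + 2 = +2
C5: 1C, 2H, 1O → 0 − 2 + 1 = -1
The lowest value is -1.

-1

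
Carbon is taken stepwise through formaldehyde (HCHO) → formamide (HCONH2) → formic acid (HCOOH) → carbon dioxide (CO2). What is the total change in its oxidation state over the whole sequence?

Carbon oxidation states along the series — formaldehyde: 0, formamide: +2, formic acid: +2, carbon dioxide: +4.
Net change = +4 − (0) = +4.

+4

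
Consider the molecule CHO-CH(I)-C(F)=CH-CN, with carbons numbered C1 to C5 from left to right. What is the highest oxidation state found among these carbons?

+3

Each bond to a more electronegative atom (O, N, halogen) counts +1, each bond to a less electronegative atom (H, metal, B, Si) counts −1, and each C–C bond counts 0. Tallying each carbon:
C1: 1C, 1H, 2O → 0 − 1 + 2 = +1
C2: 2C, 1H, 1I → 0 − 1 + 1 = 0
C3: 3C, 1F → 0 + 1 = +1
C4: 3C, 1H → 0 − 1 = -1
C5: 1C, 3N → 0 + 3 = +3
The highest value is +3.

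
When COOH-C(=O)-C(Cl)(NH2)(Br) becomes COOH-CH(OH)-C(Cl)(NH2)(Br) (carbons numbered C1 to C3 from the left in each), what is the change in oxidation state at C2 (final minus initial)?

Before: C2 has 2 bonds to C, 2 bonds to O → oxidation state +2.
After: C2 has 2 bonds to C, 1 bond to H, 1 bond to O → oxidation state 0.
Δ = 0 − (+2) = -2, so this is a reduction at C2.

-2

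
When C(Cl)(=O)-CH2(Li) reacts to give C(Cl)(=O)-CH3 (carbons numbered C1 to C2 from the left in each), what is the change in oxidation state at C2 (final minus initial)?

Before: C2 has 1 bond to C, 2 bonds to H, 1 bond to Li → oxidation state -3.
After: C2 has 1 bond to C, 3 bonds to H → oxidation state -3.
Δ = -3 − (-3) = 0, so no net redox change at C2.

0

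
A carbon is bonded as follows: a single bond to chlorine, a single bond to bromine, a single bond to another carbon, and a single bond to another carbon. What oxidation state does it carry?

The carbon has one bond to C (0), one bond to C (0), one bond to Cl (+1), one bond to Br (+1).
Oxidation state = 0 + 0 + 1 + 1 = +2.

+2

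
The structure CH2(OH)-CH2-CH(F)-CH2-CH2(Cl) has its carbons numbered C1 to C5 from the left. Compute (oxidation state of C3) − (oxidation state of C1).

+1

C3: 2C, 1H, 1F → 0 − 1 + 1 = 0
C1: 1C, 2H, 1O → 0 − 2 + 1 = -1
Difference: 0 − (-1) = +1.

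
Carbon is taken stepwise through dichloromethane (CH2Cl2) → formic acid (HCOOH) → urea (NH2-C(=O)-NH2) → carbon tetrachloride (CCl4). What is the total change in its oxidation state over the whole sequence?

+4

Carbon oxidation states along the series — dichloromethane: 0, formic acid: +2, urea: +4, carbon tetrachloride: +4.
Net change = +4 − (0) = +4.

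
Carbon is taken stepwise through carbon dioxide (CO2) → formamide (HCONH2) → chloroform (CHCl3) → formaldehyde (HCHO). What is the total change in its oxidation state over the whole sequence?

-4

Carbon oxidation states along the series — carbon dioxide: +4, formamide: +2, chloroform: +2, formaldehyde: 0.
Net change = 0 − (+4) = -4.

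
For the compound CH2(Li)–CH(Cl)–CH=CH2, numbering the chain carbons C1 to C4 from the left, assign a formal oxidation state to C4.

-2

C4 has a double bond to C (2×0 = 0), one bond to H (-1), one bond to H (-1).
Oxidation state = 0 − 1 − 1 = -2.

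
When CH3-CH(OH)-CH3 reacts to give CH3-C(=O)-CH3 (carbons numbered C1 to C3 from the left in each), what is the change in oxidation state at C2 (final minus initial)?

Before: C2 has 2 bonds to C, 1 bond to H, 1 bond to O → oxidation state 0.
After: C2 has 2 bonds to C, 2 bonds to O → oxidation state +2.
Δ = +2 − (0) = +2, so this is an oxidation at C2.

+2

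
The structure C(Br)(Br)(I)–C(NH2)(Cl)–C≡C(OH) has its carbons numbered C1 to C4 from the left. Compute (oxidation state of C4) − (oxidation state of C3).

+1

C4: 3C, 1O → 0 + 1 = +1
C3: 4C → 0 = 0
Difference: +1 − (0) = +1.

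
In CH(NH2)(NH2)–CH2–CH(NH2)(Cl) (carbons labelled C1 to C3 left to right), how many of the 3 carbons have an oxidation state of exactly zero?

Assign +1 per bond to O/N/halogen, −1 per bond to H or an electropositive element, and 0 per bond to carbon. Tallying each carbon:
C1: 1C, 1H, 2N → 0 − 1 + 2 = +1
C2: 2C, 2H → 0 − 2 = -2
C3: 1C, 1H, 1N, 1Cl → 0 − 1 + 1 + 1 = +1
0 carbons meet the condition.

0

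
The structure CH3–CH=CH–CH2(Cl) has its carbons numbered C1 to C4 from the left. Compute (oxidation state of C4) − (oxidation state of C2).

C4: 1C, 2H, 1Cl → 0 − 2 + 1 = -1
C2: 3C, 1H → 0 − 1 = -1
Difference: -1 − (-1) = 0.

0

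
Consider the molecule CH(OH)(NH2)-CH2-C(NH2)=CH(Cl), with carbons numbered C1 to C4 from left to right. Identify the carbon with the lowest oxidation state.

Tallying each carbon's bonds:
C1: 1C, 1H, 1O, 1N → 0 − 1 + 1 + 1 = +1
C2: 2C, 2H → 0 − 2 = -2
C3: 3C, 1N → 0 + 1 = +1
C4: 2C, 1H, 1Cl → 0 − 1 + 1 = 0
The most reduced carbon is C2 at -2.

C2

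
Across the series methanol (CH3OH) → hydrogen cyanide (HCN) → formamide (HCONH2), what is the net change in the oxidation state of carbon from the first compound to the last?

Carbon oxidation states along the series — methanol: -2, hydrogen cyanide: +2, formamide: +2.
Net change = +2 − (-2) = +4.

+4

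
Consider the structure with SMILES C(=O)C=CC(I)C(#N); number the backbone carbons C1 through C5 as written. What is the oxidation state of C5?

C5 has one bond to C (0), a triple bond to N (3×+1 = +3).
Oxidation state = 0 + 3 = +3.

+3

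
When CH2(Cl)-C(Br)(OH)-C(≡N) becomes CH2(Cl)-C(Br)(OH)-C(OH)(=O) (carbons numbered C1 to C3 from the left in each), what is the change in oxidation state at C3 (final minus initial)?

0

Before: C3 has 1 bond to C, 3 bonds to N → oxidation state +3.
After: C3 has 1 bond to C, 3 bonds to O → oxidation state +3.
Δ = +3 − (+3) = 0, so no net redox change at C3.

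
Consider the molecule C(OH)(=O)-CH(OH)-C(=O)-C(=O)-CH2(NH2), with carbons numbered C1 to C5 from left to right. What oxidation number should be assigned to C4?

+2

Count +1 for every bond to an atom more electronegative than carbon and −1 for every bond to one less electronegative; C–C bonds are 0.
C4 has one bond to C (0), one bond to C (0), a double bond to O (2×+1 = +2).
Oxidation state = 0 + 0 + 2 = +2.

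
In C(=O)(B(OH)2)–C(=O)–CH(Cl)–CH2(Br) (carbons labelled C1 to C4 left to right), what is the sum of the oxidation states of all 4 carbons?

+2

Tallying each carbon's bonds:
C1: 1C, 2O, 1B → 0 + 2 − 1 = +1
C2: 2C, 2O → 0 + 2 = +2
C3: 2C, 1H, 1Cl → 0 − 1 + 1 = 0
C4: 1C, 2H, 1Br → 0 − 2 + 1 = -1
Sum = +1 + 2 + 0 − 1 = +2.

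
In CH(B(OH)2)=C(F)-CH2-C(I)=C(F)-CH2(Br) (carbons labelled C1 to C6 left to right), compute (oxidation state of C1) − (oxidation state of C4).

C1: 2C, 1H, 1B → 0 − 1 − 1 = -2
C4: 3C, 1I → 0 + 1 = +1
Difference: -2 − (+1) = -3.

-3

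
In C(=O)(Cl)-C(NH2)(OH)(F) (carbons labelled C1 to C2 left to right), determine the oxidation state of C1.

+3

Count +1 for every bond to an atom more electronegative than carbon and −1 for every bond to one less electronegative; C–C bonds are 0.
C1 has one bond to C (0), a double bond to O (2×+1 = +2), one bond to Cl (+1).
Oxidation state = 0 + 2 + 1 = +3.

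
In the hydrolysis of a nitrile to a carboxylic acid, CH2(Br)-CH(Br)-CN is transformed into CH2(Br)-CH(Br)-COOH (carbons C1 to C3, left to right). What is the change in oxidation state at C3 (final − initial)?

Before: C3 has 1 bond to C, 3 bonds to N → oxidation state +3.
After: C3 has 1 bond to C, 3 bonds to O → oxidation state +3.
Δ = +3 − (+3) = 0, so no net redox change at C3.

0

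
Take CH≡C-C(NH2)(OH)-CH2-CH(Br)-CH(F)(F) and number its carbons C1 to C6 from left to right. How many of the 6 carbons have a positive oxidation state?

2

Count +1 for every bond to an atom more electronegative than carbon and −1 for every bond to one less electronegative; C–C bonds are 0. Tallying each carbon:
C1: 3C, 1H → 0 − 1 = -1
C2: 4C → 0 = 0
C3: 2C, 1O, 1N → 0 + 1 + 1 = +2
C4: 2C, 2H → 0 − 2 = -2
C5: 2C, 1H, 1Br → 0 − 1 + 1 = 0
C6: 1C, 1H, 2F → 0 − 1 + 2 = +1
2 carbons (C3, C6) meet the condition.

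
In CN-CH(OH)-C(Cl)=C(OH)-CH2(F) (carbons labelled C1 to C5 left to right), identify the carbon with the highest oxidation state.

Tallying each carbon's bonds:
C1: 1C, 3N → 0 + 3 = +3
C2: 2C, 1H, 1O → 0 − 1 + 1 = 0
C3: 3C, 1Cl → 0 + 1 = +1
C4: 3C, 1O → 0 + 1 = +1
C5: 1C, 2H, 1F → 0 − 2 + 1 = -1
The most oxidised carbon is C1 at +3.

C1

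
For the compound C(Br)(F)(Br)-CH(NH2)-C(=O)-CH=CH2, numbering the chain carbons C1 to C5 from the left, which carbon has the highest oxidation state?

Tallying each carbon's bonds:
C1: 1C, 1F, 2Br → 0 + 1 + 2 = +3
C2: 2C, 1H, 1N → 0 − 1 + 1 = 0
C3: 2C, 2O → 0 + 2 = +2
C4: 3C, 1H → 0 − 1 = -1
C5: 2C, 2H → 0 − 2 = -2
The most oxidised carbon is C1 at +3.

C1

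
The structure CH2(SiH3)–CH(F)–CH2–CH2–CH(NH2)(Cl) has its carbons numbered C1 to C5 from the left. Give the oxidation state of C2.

C2 has one bond to C (0), one bond to C (0), one bond to F (+1), one bond to H (-1).
Oxidation state = 0 + 0 + 1 − 1 = 0.

0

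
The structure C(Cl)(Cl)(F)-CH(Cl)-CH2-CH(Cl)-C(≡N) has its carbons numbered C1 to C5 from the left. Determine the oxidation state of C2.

0

C2 has one bond to C (0), one bond to C (0), one bond to H (-1), one bond to Cl (+1).
Oxidation state = 0 + 0 − 1 + 1 = 0.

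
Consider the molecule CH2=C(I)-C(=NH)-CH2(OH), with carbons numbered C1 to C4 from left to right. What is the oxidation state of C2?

C2 has a double bond to C (2×0 = 0), one bond to C (0), one bond to I (+1).
Oxidation state = 0 + 0 + 1 = +1.

+1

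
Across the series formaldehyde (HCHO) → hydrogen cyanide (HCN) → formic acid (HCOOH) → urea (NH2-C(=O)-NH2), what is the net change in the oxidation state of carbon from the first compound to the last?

+4

Carbon oxidation states along the series — formaldehyde: 0, hydrogen cyanide: +2, formic acid: +2, urea: +4.
Net change = +4 − (0) = +4.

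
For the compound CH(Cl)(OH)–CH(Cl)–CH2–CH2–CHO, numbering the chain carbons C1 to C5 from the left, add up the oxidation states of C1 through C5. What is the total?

-2

Assign +1 per bond to O/N/halogen, −1 per bond to H or an electropositive element, and 0 per bond to carbon. Tallying each carbon:
C1: 1C, 1H, 1O, 1Cl → 0 − 1 + 1 + 1 = +1
C2: 2C, 1H, 1Cl → 0 − 1 + 1 = 0
C3: 2C, 2H → 0 − 2 = -2
C4: 2C, 2H → 0 − 2 = -2
C5: 1C, 1H, 2O → 0 − 1 + 2 = +1
Sum = +1 + 0 − 2 − 2 + 1 = -2.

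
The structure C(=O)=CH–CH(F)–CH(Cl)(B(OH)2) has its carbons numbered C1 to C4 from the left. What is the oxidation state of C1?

C1 has a double bond to C (2×0 = 0), a double bond to O (2×+1 = +2).
Oxidation state = 0 + 2 = +2.

+2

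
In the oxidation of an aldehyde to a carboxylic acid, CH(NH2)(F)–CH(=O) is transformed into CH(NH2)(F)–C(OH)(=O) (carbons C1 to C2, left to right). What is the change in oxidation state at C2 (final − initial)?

+2

Before: C2 has 1 bond to C, 1 bond to H, 2 bonds to O → oxidation state +1.
After: C2 has 1 bond to C, 3 bonds to O → oxidation state +3.
Δ = +3 − (+1) = +2, so this is an oxidation at C2.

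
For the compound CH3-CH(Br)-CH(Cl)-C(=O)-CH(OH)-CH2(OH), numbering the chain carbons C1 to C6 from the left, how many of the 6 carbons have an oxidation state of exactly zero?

Tallying each carbon's bonds:
C1: 1C, 3H → 0 − 3 = -3
C2: 2C, 1H, 1Br → 0 − 1 + 1 = 0
C3: 2C, 1H, 1Cl → 0 − 1 + 1 = 0
C4: 2C, 2O → 0 + 2 = +2
C5: 2C, 1H, 1O → 0 − 1 + 1 = 0
C6: 1C, 2H, 1O → 0 − 2 + 1 = -1
3 carbons (C2, C3, C5) meet the condition.

3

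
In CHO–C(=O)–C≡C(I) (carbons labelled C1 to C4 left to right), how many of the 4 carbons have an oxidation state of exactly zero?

1

Tallying each carbon's bonds:
C1: 1C, 1H, 2O → 0 − 1 + 2 = +1
C2: 2C, 2O → 0 + 2 = +2
C3: 4C → 0 = 0
C4: 3C, 1I → 0 + 1 = +1
1 carbon (C3) meets the condition.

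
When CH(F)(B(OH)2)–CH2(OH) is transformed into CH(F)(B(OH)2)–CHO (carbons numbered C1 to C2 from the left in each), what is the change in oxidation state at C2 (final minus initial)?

Before: C2 has 1 bond to C, 2 bonds to H, 1 bond to O → oxidation state -1.
After: C2 has 1 bond to C, 1 bond to H, 2 bonds to O → oxidation state +1.
Δ = +1 − (-1) = +2, so this is an oxidation at C2.

+2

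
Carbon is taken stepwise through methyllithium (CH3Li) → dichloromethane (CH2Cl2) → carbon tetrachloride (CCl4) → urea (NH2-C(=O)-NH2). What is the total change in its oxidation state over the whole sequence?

Carbon oxidation states along the series — methyllithium: -4, dichloromethane: 0, carbon tetrachloride: +4, urea: +4.
Net change = +4 − (-4) = +8.

+8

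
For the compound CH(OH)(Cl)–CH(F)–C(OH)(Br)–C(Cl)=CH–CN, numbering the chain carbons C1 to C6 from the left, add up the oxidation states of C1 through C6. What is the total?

Assign +1 per bond to O/N/halogen, −1 per bond to H or an electropositive element, and 0 per bond to carbon. Tallying each carbon:
C1: 1C, 1H, 1O, 1Cl → 0 − 1 + 1 + 1 = +1
C2: 2C, 1H, 1F → 0 − 1 + 1 = 0
C3: 2C, 1O, 1Br → 0 + 1 + 1 = +2
C4: 3C, 1Cl → 0 + 1 = +1
C5: 3C, 1H → 0 − 1 = -1
C6: 1C, 3N → 0 + 3 = +3
Sum = +1 + 0 + 2 + 1 − 1 + 3 = +6.

+6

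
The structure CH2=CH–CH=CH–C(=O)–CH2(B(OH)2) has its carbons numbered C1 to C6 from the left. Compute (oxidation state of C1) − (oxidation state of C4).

C1: 2C, 2H → 0 − 2 = -2
C4: 3C, 1H → 0 − 1 = -1
Difference: -2 − (-1) = -1.

-1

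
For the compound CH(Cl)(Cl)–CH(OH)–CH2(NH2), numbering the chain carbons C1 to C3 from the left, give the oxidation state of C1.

C1 has one bond to C (0), one bond to Cl (+1), one bond to Cl (+1), one bond to H (-1).
Oxidation state = 0 + 1 + 1 − 1 = +1.

+1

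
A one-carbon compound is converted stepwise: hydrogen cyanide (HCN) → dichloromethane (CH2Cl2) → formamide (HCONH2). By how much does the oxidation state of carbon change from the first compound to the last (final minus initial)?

0

Carbon oxidation states along the series — hydrogen cyanide: +2, dichloromethane: 0, formamide: +2.
Net change = +2 − (+2) = 0.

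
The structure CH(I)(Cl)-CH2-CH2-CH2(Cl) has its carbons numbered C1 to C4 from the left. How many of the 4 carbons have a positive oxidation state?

Tallying each carbon's bonds:
C1: 1C, 1H, 1Cl, 1I → 0 − 1 + 1 + 1 = +1
C2: 2C, 2H → 0 − 2 = -2
C3: 2C, 2H → 0 − 2 = -2
C4: 1C, 2H, 1Cl → 0 − 2 + 1 = -1
1 carbon (C1) meets the condition.

1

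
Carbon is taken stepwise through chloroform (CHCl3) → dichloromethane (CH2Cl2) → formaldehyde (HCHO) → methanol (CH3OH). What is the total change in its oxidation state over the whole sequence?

Carbon oxidation states along the series — chloroform: +2, dichloromethane: 0, formaldehyde: 0, methanol: -2.
Net change = -2 − (+2) = -4.

-4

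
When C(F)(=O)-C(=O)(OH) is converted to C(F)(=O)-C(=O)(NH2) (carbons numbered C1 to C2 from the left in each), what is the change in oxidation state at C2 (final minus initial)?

0

Before: C2 has 1 bond to C, 3 bonds to O → oxidation state +3.
After: C2 has 1 bond to C, 2 bonds to O, 1 bond to N → oxidation state +3.
Δ = +3 − (+3) = 0, so no net redox change at C2.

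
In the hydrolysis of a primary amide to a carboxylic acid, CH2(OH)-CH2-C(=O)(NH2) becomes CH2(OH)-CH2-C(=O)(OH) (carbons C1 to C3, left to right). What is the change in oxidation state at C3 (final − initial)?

Before: C3 has 1 bond to C, 2 bonds to O, 1 bond to N → oxidation state +3.
After: C3 has 1 bond to C, 3 bonds to O → oxidation state +3.
Δ = +3 − (+3) = 0, so no net redox change at C3.

0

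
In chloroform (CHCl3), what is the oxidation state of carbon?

Bonds to more-electronegative neighbours contribute +1 each, bonds to H or metals contribute −1 each, and C–C bonds contribute 0.
The carbon has one bond to H (-1), one bond to Cl (+1), one bond to Cl (+1), one bond to Cl (+1).
Oxidation state = -1 + 1 + 1 + 1 = +2.

+2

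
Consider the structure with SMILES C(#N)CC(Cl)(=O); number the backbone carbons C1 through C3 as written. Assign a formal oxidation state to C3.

C3 has one bond to C (0), one bond to Cl (+1), a double bond to O (2×+1 = +2).
Oxidation state = 0 + 1 + 2 = +3.

+3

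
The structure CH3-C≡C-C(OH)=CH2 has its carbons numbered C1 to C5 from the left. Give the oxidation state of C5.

-2

C5 has a double bond to C (2×0 = 0), one bond to H (-1), one bond to H (-1).
Oxidation state = 0 − 1 − 1 = -2.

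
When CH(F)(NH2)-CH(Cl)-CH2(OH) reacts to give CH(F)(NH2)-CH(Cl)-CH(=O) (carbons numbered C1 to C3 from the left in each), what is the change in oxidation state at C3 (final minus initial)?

Before: C3 has 1 bond to C, 2 bonds to H, 1 bond to O → oxidation state -1.
After: C3 has 1 bond to C, 1 bond to H, 2 bonds to O → oxidation state +1.
Δ = +1 − (-1) = +2, so this is an oxidation at C3.

+2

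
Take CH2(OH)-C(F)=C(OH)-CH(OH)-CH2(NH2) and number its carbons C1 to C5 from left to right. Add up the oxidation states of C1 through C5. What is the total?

0

Tallying each carbon's bonds:
C1: 1C, 2H, 1O → 0 − 2 + 1 = -1
C2: 3C, 1F → 0 + 1 = +1
C3: 3C, 1O → 0 + 1 = +1
C4: 2C, 1H, 1O → 0 − 1 + 1 = 0
C5: 1C, 2H, 1N → 0 − 2 + 1 = -1
Sum = -1 + 1 + 1 + 0 − 1 = 0.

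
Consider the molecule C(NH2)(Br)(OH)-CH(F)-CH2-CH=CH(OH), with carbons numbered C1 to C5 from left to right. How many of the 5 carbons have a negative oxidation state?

Assign +1 per bond to O/N/halogen, −1 per bond to H or an electropositive element, and 0 per bond to carbon. Tallying each carbon:
C1: 1C, 1O, 1N, 1Br → 0 + 1 + 1 + 1 = +3
C2: 2C, 1H, 1F → 0 − 1 + 1 = 0
C3: 2C, 2H → 0 − 2 = -2
C4: 3C, 1H → 0 − 1 = -1
C5: 2C, 1H, 1O → 0 − 1 + 1 = 0
2 carbons (C3, C4) meet the condition.

2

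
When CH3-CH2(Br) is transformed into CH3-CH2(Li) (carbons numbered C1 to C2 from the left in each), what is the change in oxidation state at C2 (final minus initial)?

-2

Before: C2 has 1 bond to C, 2 bonds to H, 1 bond to Br → oxidation state -1.
After: C2 has 1 bond to C, 2 bonds to H, 1 bond to Li → oxidation state -3.
Δ = -3 − (-1) = -2, so this is a reduction at C2.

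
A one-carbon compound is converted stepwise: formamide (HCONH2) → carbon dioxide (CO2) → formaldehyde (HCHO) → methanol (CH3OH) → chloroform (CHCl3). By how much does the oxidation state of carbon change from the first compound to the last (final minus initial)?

0

Carbon oxidation states along the series — formamide: +2, carbon dioxide: +4, formaldehyde: 0, methanol: -2, chloroform: +2.
Net change = +2 − (+2) = 0.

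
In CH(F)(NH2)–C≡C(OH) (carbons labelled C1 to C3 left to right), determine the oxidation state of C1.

+1

C1 has one bond to C (0), one bond to F (+1), one bond to N (+1), one bond to H (-1).
Oxidation state = 0 + 1 + 1 − 1 = +1.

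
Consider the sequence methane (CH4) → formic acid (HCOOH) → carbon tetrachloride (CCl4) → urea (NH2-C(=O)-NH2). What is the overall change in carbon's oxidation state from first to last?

Carbon oxidation states along the series — methane: -4, formic acid: +2, carbon tetrachloride: +4, urea: +4.
Net change = +4 − (-4) = +8.

+8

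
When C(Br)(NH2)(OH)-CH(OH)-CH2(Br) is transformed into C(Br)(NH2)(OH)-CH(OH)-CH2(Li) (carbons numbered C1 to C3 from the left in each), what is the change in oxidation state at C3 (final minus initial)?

-2

Before: C3 has 1 bond to C, 2 bonds to H, 1 bond to Br → oxidation state -1.
After: C3 has 1 bond to C, 2 bonds to H, 1 bond to Li → oxidation state -3.
Δ = -3 − (-1) = -2, so this is a reduction at C3.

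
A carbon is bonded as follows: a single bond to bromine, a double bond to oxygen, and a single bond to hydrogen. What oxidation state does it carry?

Count +1 for every bond to an atom more electronegative than carbon and −1 for every bond to one less electronegative; C–C bonds are 0.
The carbon has one bond to Br (+1), a double bond to O (2×+1 = +2), one bond to H (-1).
Oxidation state = +1 + 2 − 1 = +2.

+2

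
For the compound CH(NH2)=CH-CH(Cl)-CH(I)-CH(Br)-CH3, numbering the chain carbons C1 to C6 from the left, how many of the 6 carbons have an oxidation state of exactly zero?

4

Tallying each carbon's bonds:
C1: 2C, 1H, 1N → 0 − 1 + 1 = 0
C2: 3C, 1H → 0 − 1 = -1
C3: 2C, 1H, 1Cl → 0 − 1 + 1 = 0
C4: 2C, 1H, 1I → 0 − 1 + 1 = 0
C5: 2C, 1H, 1Br → 0 − 1 + 1 = 0
C6: 1C, 3H → 0 − 3 = -3
4 carbons (C1, C3, C4, C5) meet the condition.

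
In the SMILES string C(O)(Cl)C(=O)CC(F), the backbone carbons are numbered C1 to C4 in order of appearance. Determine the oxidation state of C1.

C1 has one bond to C (0), one bond to O (+1), one bond to Cl (+1), one bond to H (-1).
Oxidation state = 0 + 1 + 1 − 1 = +1.

+1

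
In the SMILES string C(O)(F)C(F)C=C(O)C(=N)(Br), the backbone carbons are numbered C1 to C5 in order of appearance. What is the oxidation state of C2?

0

C2 has one bond to C (0), one bond to C (0), one bond to F (+1), one bond to H (-1).
Oxidation state = 0 + 0 + 1 − 1 = 0.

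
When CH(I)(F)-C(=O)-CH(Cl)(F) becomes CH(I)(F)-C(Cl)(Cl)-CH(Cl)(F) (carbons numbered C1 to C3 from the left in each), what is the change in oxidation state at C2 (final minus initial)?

0

Before: C2 has 2 bonds to C, 2 bonds to O → oxidation state +2.
After: C2 has 2 bonds to C, 2 bonds to Cl → oxidation state +2.
Δ = +2 − (+2) = 0, so no net redox change at C2.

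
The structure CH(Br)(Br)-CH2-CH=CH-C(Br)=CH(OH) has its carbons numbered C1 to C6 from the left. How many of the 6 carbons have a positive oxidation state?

Count +1 for every bond to an atom more electronegative than carbon and −1 for every bond to one less electronegative; C–C bonds are 0. Tallying each carbon:
C1: 1C, 1H, 2Br → 0 − 1 + 2 = +1
C2: 2C, 2H → 0 − 2 = -2
C3: 3C, 1H → 0 − 1 = -1
C4: 3C, 1H → 0 − 1 = -1
C5: 3C, 1Br → 0 + 1 = +1
C6: 2C, 1H, 1O → 0 − 1 + 1 = 0
2 carbons (C1, C5) meet the condition.

2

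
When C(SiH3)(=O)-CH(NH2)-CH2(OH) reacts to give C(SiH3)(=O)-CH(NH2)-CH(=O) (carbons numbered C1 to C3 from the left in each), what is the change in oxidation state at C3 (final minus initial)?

+2

Before: C3 has 1 bond to C, 2 bonds to H, 1 bond to O → oxidation state -1.
After: C3 has 1 bond to C, 1 bond to H, 2 bonds to O → oxidation state +1.
Δ = +1 − (-1) = +2, so this is an oxidation at C3.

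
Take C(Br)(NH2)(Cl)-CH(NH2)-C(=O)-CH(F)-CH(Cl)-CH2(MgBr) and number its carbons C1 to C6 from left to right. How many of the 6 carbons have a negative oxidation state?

1

Each bond to a more electronegative atom (O, N, halogen) counts +1, each bond to a less electronegative atom (H, metal, B, Si) counts −1, and each C–C bond counts 0. Tallying each carbon:
C1: 1C, 1N, 1Cl, 1Br → 0 + 1 + 1 + 1 = +3
C2: 2C, 1H, 1N → 0 − 1 + 1 = 0
C3: 2C, 2O → 0 + 2 = +2
C4: 2C, 1H, 1F → 0 − 1 + 1 = 0
C5: 2C, 1H, 1Cl → 0 − 1 + 1 = 0
C6: 1C, 2H, 1Mg → 0 − 2 − 1 = -3
1 carbon (C6) meets the condition.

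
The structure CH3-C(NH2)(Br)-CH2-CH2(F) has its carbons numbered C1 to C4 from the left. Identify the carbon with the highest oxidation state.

Assign +1 per bond to O/N/halogen, −1 per bond to H or an electropositive element, and 0 per bond to carbon. Tallying each carbon:
C1: 1C, 3H → 0 − 3 = -3
C2: 2C, 1N, 1Br → 0 + 1 + 1 = +2
C3: 2C, 2H → 0 − 2 = -2
C4: 1C, 2H, 1F → 0 − 2 + 1 = -1
The most oxidised carbon is C2 at +2.

C2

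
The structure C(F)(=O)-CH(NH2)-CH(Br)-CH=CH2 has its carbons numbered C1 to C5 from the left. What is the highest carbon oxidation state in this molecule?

Assign +1 per bond to O/N/halogen, −1 per bond to H or an electropositive element, and 0 per bond to carbon. Tallying each carbon:
C1: 1C, 2O, 1F → 0 + 2 + 1 = +3
C2: 2C, 1H, 1N → 0 − 1 + 1 = 0
C3: 2C, 1H, 1Br → 0 − 1 + 1 = 0
C4: 3C, 1H → 0 − 1 = -1
C5: 2C, 2H → 0 − 2 = -2
The highest value is +3.

+3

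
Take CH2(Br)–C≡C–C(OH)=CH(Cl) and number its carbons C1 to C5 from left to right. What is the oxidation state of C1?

-1

Bonds to more-electronegative neighbours contribute +1 each, bonds to H or metals contribute −1 each, and C–C bonds contribute 0.
C1 has one bond to C (0), one bond to H (-1), one bond to Br (+1), one bond to H (-1).
Oxidation state = 0 − 1 + 1 − 1 = -1.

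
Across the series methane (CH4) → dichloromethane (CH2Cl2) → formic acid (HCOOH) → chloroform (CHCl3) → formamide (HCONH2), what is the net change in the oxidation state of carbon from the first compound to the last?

Carbon oxidation states along the series — methane: -4, dichloromethane: 0, formic acid: +2, chloroform: +2, formamide: +2.
Net change = +2 − (-4) = +6.

+6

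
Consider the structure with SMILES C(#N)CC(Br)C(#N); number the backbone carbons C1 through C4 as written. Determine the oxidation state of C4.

+3

Bonds to more-electronegative neighbours contribute +1 each, bonds to H or metals contribute −1 each, and C–C bonds contribute 0.
C4 has one bond to C (0), a triple bond to N (3×+1 = +3).
Oxidation state = 0 + 3 = +3.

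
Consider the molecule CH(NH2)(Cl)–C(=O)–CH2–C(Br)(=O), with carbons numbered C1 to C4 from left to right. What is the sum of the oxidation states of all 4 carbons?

Assign +1 per bond to O/N/halogen, −1 per bond to H or an electropositive element, and 0 per bond to carbon. Tallying each carbon:
C1: 1C, 1H, 1N, 1Cl → 0 − 1 + 1 + 1 = +1
C2: 2C, 2O → 0 + 2 = +2
C3: 2C, 2H → 0 − 2 = -2
C4: 1C, 2O, 1Br → 0 + 2 + 1 = +3
Sum = +1 + 2 − 2 + 3 = +4.

+4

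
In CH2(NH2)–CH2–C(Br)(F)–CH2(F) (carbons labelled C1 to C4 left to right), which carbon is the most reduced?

Tallying each carbon's bonds:
C1: 1C, 2H, 1N → 0 − 2 + 1 = -1
C2: 2C, 2H → 0 − 2 = -2
C3: 2C, 1F, 1Br → 0 + 1 + 1 = +2
C4: 1C, 2H, 1F → 0 − 2 + 1 = -1
The most reduced carbon is C2 at -2.

C2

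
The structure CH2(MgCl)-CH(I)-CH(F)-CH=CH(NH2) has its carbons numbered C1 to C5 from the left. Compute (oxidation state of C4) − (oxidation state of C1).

+2

C4: 3C, 1H → 0 − 1 = -1
C1: 1C, 2H, 1Mg → 0 − 2 − 1 = -3
Difference: -1 − (-3) = +2.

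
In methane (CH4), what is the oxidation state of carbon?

The carbon has one bond to H (-1), one bond to H (-1), one bond to H (-1), one bond to H (-1).
Oxidation state = -1 − 1 − 1 − 1 = -4.

-4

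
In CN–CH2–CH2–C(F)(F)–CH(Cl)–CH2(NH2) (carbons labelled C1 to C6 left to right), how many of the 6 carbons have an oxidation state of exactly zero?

Tallying each carbon's bonds:
C1: 1C, 3N → 0 + 3 = +3
C2: 2C, 2H → 0 − 2 = -2
C3: 2C, 2H → 0 − 2 = -2
C4: 2C, 2F → 0 + 2 = +2
C5: 2C, 1H, 1Cl → 0 − 1 + 1 = 0
C6: 1C, 2H, 1N → 0 − 2 + 1 = -1
1 carbon (C5) meets the condition.

1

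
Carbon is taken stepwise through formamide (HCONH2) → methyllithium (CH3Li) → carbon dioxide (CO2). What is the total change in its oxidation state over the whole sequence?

Carbon oxidation states along the series — formamide: +2, methyllithium: -4, carbon dioxide: +4.
Net change = +4 − (+2) = +2.

+2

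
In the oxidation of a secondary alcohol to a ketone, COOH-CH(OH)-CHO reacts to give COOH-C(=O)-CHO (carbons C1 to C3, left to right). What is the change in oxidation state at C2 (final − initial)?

+2

Before: C2 has 2 bonds to C, 1 bond to H, 1 bond to O → oxidation state 0.
After: C2 has 2 bonds to C, 2 bonds to O → oxidation state +2.
Δ = +2 − (0) = +2, so this is an oxidation at C2.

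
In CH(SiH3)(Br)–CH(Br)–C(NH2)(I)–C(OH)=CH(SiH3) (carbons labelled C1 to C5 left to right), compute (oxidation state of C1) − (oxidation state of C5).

C1: 1C, 1H, 1Br, 1Si → 0 − 1 + 1 − 1 = -1
C5: 2C, 1H, 1Si → 0 − 1 − 1 = -2
Difference: -1 − (-2) = +1.

+1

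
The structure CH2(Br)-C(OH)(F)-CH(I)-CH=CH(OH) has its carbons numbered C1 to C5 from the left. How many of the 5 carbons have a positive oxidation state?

1

Count +1 for every bond to an atom more electronegative than carbon and −1 for every bond to one less electronegative; C–C bonds are 0. Tallying each carbon:
C1: 1C, 2H, 1Br → 0 − 2 + 1 = -1
C2: 2C, 1O, 1F → 0 + 1 + 1 = +2
C3: 2C, 1H, 1I → 0 − 1 + 1 = 0
C4: 3C, 1H → 0 − 1 = -1
C5: 2C, 1H, 1O → 0 − 1 + 1 = 0
1 carbon (C2) meets the condition.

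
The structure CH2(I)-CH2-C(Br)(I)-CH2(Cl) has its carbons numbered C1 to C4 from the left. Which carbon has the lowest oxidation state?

C2

Count +1 for every bond to an atom more electronegative than carbon and −1 for every bond to one less electronegative; C–C bonds are 0. Tallying each carbon:
C1: 1C, 2H, 1I → 0 − 2 + 1 = -1
C2: 2C, 2H → 0 − 2 = -2
C3: 2C, 1Br, 1I → 0 + 1 + 1 = +2
C4: 1C, 2H, 1Cl → 0 − 2 + 1 = -1
The most reduced carbon is C2 at -2.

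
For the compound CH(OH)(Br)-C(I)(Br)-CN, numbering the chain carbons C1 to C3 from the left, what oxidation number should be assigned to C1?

+1

Each bond to a more electronegative atom (O, N, halogen) counts +1, each bond to a less electronegative atom (H, metal, B, Si) counts −1, and each C–C bond counts 0.
C1 has one bond to C (0), one bond to O (+1), one bond to Br (+1), one bond to H (-1).
Oxidation state = 0 + 1 + 1 − 1 = +1.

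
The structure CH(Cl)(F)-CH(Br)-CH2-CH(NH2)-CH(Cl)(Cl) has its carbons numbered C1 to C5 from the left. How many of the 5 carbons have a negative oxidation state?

1

Tallying each carbon's bonds:
C1: 1C, 1H, 1F, 1Cl → 0 − 1 + 1 + 1 = +1
C2: 2C, 1H, 1Br → 0 − 1 + 1 = 0
C3: 2C, 2H → 0 − 2 = -2
C4: 2C, 1H, 1N → 0 − 1 + 1 = 0
C5: 1C, 1H, 2Cl → 0 − 1 + 2 = +1
1 carbon (C3) meets the condition.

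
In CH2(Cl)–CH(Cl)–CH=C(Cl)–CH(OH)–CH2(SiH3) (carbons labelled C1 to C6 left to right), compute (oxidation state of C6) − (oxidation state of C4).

C6: 1C, 2H, 1Si → 0 − 2 − 1 = -3
C4: 3C, 1Cl → 0 + 1 = +1
Difference: -3 − (+1) = -4.

-4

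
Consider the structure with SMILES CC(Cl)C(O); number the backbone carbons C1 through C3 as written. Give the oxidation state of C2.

C2 has one bond to C (0), one bond to C (0), one bond to H (-1), one bond to Cl (+1).
Oxidation state = 0 + 0 − 1 + 1 = 0.

0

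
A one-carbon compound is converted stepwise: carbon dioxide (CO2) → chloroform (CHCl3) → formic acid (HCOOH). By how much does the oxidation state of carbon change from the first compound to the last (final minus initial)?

-2

Carbon oxidation states along the series — carbon dioxide: +4, chloroform: +2, formic acid: +2.
Net change = +2 − (+4) = -2.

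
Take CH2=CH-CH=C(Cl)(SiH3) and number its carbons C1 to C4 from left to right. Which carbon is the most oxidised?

C4

Assign +1 per bond to O/N/halogen, −1 per bond to H or an electropositive element, and 0 per bond to carbon. Tallying each carbon:
C1: 2C, 2H → 0 − 2 = -2
C2: 3C, 1H → 0 − 1 = -1
C3: 3C, 1H → 0 − 1 = -1
C4: 2C, 1Cl, 1Si → 0 + 1 − 1 = 0
The most oxidised carbon is C4 at 0.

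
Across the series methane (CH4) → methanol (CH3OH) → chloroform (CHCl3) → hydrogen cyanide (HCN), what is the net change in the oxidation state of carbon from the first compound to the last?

+6

Carbon oxidation states along the series — methane: -4, methanol: -2, chloroform: +2, hydrogen cyanide: +2.
Net change = +2 − (-4) = +6.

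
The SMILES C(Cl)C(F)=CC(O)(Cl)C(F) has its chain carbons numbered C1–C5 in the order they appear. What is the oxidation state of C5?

-1

Bonds to more-electronegative neighbours contribute +1 each, bonds to H or metals contribute −1 each, and C–C bonds contribute 0.
C5 has one bond to C (0), one bond to F (+1), one bond to H (-1), one bond to H (-1).
Oxidation state = 0 + 1 − 1 − 1 = -1.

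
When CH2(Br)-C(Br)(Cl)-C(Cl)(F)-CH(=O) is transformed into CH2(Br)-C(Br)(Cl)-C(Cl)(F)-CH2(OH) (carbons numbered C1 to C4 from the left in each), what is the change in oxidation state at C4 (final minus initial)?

Before: C4 has 1 bond to C, 1 bond to H, 2 bonds to O → oxidation state +1.
After: C4 has 1 bond to C, 2 bonds to H, 1 bond to O → oxidation state -1.
Δ = -1 − (+1) = -2, so this is a reduction at C4.

-2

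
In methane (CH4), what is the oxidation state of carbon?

The carbon has one bond to H (-1), one bond to H (-1), one bond to H (-1), one bond to H (-1).
Oxidation state = -1 − 1 − 1 − 1 = -4.

-4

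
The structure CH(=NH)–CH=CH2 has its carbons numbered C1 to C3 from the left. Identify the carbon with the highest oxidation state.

C1

Tallying each carbon's bonds:
C1: 1C, 1H, 2N → 0 − 1 + 2 = +1
C2: 3C, 1H → 0 − 1 = -1
C3: 2C, 2H → 0 − 2 = -2
The most oxidised carbon is C1 at +1.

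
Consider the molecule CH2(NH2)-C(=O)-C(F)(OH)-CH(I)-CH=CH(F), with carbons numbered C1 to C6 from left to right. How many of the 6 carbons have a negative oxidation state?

Tallying each carbon's bonds:
C1: 1C, 2H, 1N → 0 − 2 + 1 = -1
C2: 2C, 2O → 0 + 2 = +2
C3: 2C, 1O, 1F → 0 + 1 + 1 = +2
C4: 2C, 1H, 1I → 0 − 1 + 1 = 0
C5: 3C, 1H → 0 − 1 = -1
C6: 2C, 1H, 1F → 0 − 1 + 1 = 0
2 carbons (C1, C5) meet the condition.

2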